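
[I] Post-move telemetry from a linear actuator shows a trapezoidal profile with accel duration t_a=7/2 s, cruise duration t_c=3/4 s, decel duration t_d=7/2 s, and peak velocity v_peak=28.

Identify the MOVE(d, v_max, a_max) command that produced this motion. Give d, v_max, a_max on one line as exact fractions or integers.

a_max = 28/(7/2) = 8
d_a = ½·28·7/2 = 49; d_c = 28·3/4 = 21
d = 2·49 + 21 = 119
t_c = 3/4 > 0 ⇒ limit active, v_max = 28

d=119 v_max=28 a_max=8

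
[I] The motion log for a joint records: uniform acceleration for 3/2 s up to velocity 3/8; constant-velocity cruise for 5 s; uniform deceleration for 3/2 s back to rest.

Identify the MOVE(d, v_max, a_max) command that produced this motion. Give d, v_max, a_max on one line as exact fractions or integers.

d=39/16 v_max=3/8 a_max=1/4

a_max = (3/8)/(3/2) = 1/4
d_a = ½·3/8·3/2 = 9/32; d_c = 3/8·5 = 15/8
d = 2·9/32 + 15/8 = 39/16
t_c = 5 > 0 → v_max = v_peak = 3/8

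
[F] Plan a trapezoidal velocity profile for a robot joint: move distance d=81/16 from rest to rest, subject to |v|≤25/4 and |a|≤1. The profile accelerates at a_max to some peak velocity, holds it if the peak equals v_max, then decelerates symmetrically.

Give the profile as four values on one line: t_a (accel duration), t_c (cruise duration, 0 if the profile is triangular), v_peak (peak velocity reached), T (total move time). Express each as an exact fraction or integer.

t_a=9/4 t_c=0 v_peak=9/4 T=9/2

(v_max)²/a_max = (25/4)²/1 = 625/16
81/16 < 625/16 ⇒ no cruise
v_peak = √(81/16·1) = √(81/16) = 9/4
t_a = (9/4)/1 = 9/4; t_c = 0
T = 2·9/4 = 9/2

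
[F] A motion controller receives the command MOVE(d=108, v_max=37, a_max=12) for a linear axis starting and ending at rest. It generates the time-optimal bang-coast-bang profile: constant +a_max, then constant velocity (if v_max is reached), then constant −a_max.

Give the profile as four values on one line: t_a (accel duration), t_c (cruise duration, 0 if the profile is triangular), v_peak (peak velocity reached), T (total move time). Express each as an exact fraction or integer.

t_a=3 t_c=0 v_peak=36 T=6

vₘ²/aₘ = 37²/12 = 1369/12
108 < 1369/12 → triangular
v_peak = √(108·12) = √1296 = 36
t_a = 36/12 = 3; t_c = 0
T = 2·3 = 6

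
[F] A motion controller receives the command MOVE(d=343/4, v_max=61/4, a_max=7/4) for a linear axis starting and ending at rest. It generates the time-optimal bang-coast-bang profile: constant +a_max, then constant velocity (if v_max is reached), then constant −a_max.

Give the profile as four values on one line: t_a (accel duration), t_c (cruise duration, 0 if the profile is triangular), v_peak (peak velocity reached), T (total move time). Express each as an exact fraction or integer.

t_a=7 t_c=0 v_peak=49/4 T=14

v_max²/a_max = (61/4)²/(7/4) = 3721/28
343/4 < 3721/28 → triangular
v_peak = √(343/4·7/4) = √(2401/16) = 49/4
t_a = (49/4)/(7/4) = 7; t_c = 0
T = 2·7 = 14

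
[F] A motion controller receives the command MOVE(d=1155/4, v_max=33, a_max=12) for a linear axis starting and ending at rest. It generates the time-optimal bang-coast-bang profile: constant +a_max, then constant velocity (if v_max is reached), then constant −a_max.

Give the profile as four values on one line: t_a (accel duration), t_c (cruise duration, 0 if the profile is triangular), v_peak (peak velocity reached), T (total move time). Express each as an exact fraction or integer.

t_a=11/4 t_c=6 v_peak=33 T=23/2

v_max²/a_max = 33²/12 = 363/4
1155/4 ≥ 363/4 ⇒ cruise phase
t_a = 33/12 = 11/4; v_peak = 33
d_cruise = 1155/4 − 363/4 = 198; t_c = 198/33 = 6
T = 2·11/4 + 6 = 23/2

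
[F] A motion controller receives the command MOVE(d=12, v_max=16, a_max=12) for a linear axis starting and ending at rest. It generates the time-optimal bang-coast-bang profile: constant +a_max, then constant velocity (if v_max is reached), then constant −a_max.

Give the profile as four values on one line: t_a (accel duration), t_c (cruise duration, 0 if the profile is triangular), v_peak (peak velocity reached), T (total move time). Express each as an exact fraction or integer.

t_a=1 t_c=0 v_peak=12 T=2

(v_max)²/a_max = 16²/12 = 64/3
12 < 64/3 ⇒ no cruise
v_peak = √(12·12) = √144 = 12
t_a = 12/12 = 1; t_c = 0
T = 2·1 = 2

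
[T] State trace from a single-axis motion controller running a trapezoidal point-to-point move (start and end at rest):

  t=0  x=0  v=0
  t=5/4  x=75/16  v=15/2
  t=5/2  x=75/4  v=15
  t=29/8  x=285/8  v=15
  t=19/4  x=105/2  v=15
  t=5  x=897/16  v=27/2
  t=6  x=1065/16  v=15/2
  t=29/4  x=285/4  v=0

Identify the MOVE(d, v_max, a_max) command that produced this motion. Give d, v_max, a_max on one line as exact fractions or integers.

d=285/4 v_max=15 a_max=6

final state: t=29/4, x=285/4, v=0 → d = 285/4
a_max = (15/2−0)/(5/4−0) = 6
max v = 15 over t∈[5/2,19/4] → v_max = 15
check: 15·(5/2+9/4) = 285/4 ✓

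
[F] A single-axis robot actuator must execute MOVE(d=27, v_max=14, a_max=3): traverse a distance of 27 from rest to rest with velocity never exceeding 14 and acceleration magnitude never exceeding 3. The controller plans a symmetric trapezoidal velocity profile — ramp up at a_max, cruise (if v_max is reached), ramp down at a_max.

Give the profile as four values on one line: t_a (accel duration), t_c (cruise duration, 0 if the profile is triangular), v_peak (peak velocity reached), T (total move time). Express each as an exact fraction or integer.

t_a=3 t_c=0 v_peak=9 T=6

v_max²/a_max = 14²/3 = 196/3
27 < 196/3 → triangular
v_peak = √(27·3) = √81 = 9
t_a = 9/3 = 3; t_c = 0
T = 2·3 = 6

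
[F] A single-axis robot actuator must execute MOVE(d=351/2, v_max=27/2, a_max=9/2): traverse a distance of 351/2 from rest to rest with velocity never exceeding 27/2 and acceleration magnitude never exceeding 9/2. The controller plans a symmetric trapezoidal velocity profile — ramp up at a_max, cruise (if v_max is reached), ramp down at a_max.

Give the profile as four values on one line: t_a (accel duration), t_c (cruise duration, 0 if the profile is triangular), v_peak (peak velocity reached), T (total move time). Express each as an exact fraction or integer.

v_max²/a_max = (27/2)²/(9/2) = 81/2
351/2 ≥ 81/2 so v_max reached
t_a = (27/2)/(9/2) = 3; v_peak = 27/2
d_cruise = 351/2 − 81/2 = 135; t_c = 135/(27/2) = 10
T = 2·3 + 10 = 16

t_a=3 t_c=10 v_peak=27/2 T=16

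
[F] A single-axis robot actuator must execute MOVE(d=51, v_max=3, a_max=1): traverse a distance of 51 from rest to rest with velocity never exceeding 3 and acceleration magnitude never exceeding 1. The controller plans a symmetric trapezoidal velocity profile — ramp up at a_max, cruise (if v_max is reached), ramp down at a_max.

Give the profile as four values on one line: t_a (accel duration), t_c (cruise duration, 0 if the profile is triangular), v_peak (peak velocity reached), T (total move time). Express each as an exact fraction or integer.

(v_max)²/a_max = 3²/1 = 9
51 ≥ 9 so v_max reached
t_a = 3/1 = 3; v_peak = 3
d_cruise = 51 − 9 = 42; t_c = 42/3 = 14
T = 2·3 + 14 = 20

t_a=3 t_c=14 v_peak=3 T=20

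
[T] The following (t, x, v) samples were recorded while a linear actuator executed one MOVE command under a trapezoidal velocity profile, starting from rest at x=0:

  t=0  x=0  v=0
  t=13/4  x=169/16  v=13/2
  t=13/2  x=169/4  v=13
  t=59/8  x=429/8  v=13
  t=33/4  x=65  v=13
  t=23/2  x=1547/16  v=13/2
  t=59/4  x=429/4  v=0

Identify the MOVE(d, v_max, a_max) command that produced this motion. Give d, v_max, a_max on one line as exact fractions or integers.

d=429/4 v_max=13 a_max=2

final state: t=59/4, x=429/4, v=0 → d = 429/4
a_max = (13/2−0)/(13/4−0) = 2
max v = 13 over t∈[13/2,33/4] → v_max = 13
check: 13·(13/2+7/4) = 429/4 ✓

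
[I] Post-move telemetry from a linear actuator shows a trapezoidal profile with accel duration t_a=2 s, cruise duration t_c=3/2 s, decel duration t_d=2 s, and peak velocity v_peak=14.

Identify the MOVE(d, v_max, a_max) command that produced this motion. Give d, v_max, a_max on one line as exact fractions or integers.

d=49 v_max=14 a_max=7

a_max = 14/2 = 7
d_a = ½·14·2 = 14; d_c = 14·3/2 = 21
d = 2·14 + 21 = 49
t_c = 3/2 > 0 so v_max = 14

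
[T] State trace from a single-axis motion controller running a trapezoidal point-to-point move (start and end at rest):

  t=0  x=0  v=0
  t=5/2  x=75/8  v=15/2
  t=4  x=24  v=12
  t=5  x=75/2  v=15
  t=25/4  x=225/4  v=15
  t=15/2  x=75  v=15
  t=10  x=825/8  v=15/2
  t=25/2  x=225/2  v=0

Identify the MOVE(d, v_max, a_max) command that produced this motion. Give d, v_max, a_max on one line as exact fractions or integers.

d=225/2 v_max=15 a_max=3

final state: t=25/2, x=225/2, v=0 → d = 225/2
a_max = (15/2−0)/(5/2−0) = 3
max v = 15 over t∈[5,15/2] → v_max = 15
check: 15·(5+5/2) = 225/2 ✓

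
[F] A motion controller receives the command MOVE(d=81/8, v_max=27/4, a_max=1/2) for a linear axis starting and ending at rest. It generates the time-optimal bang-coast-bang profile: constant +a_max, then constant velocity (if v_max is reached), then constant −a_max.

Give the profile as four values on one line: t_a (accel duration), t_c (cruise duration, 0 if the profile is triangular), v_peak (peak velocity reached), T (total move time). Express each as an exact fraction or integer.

t_a=9/2 t_c=0 v_peak=9/4 T=9

vₘ²/aₘ = (27/4)²/(1/2) = 729/8
81/8 < 729/8 ⇒ no cruise
v_peak = √(81/8·1/2) = √(81/16) = 9/4
t_a = (9/4)/(1/2) = 9/2; t_c = 0
T = 2·9/2 = 9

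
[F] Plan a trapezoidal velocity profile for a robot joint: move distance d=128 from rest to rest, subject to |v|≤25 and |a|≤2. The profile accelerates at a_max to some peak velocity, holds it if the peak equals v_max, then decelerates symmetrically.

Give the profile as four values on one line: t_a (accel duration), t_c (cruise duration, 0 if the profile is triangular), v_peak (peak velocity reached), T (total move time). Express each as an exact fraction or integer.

(v_max)²/a_max = 25²/2 = 625/2
128 < 625/2 ⇒ no cruise
v_peak = √(128·2) = √256 = 16
t_a = 16/2 = 8; t_c = 0
T = 2·8 = 16

t_a=8 t_c=0 v_peak=16 T=16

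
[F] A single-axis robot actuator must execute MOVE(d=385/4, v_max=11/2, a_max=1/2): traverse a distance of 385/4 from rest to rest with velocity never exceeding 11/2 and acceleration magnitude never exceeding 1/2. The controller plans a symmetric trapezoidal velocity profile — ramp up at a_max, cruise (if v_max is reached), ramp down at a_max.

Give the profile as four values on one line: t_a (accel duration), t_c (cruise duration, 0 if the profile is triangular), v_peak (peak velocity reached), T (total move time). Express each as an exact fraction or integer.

v_max²/a_max = (11/2)²/(1/2) = 121/2
385/4 ≥ 121/2 → trapezoidal
t_a = (11/2)/(1/2) = 11; v_peak = 11/2
d_cruise = 385/4 − 121/2 = 143/4; t_c = (143/4)/(11/2) = 13/2
T = 2·11 + 13/2 = 57/2

t_a=11 t_c=13/2 v_peak=11/2 T=57/2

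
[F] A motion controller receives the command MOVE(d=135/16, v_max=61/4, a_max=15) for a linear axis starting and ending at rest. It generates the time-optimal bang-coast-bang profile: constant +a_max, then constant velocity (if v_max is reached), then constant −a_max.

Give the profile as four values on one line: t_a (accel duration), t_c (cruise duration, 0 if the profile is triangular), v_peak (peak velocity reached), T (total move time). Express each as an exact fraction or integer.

t_a=3/4 t_c=0 v_peak=45/4 T=3/2

vₘ²/aₘ = (61/4)²/15 = 3721/240
135/16 < 3721/240 → triangular
v_peak = √(135/16·15) = √(2025/16) = 45/4
t_a = (45/4)/15 = 3/4; t_c = 0
T = 2·3/4 = 3/2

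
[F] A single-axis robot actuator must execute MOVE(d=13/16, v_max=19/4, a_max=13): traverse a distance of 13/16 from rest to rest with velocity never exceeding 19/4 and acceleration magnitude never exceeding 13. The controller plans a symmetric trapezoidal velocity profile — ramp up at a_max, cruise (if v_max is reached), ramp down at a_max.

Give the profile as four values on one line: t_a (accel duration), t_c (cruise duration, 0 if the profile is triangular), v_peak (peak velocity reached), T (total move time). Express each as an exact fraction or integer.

vₘ²/aₘ = (19/4)²/13 = 361/208
13/16 < 361/208 → triangular
v_peak = √(13/16·13) = √(169/16) = 13/4
t_a = (13/4)/13 = 1/4; t_c = 0
T = 2·1/4 = 1/2

t_a=1/4 t_c=0 v_peak=13/4 T=1/2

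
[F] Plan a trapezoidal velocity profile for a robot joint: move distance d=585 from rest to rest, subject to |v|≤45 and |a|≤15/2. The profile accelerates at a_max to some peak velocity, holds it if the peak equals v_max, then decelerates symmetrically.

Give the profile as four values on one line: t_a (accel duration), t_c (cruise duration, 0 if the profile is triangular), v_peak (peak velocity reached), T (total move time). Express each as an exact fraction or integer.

t_a=6 t_c=7 v_peak=45 T=19

v_max²/a_max = 45²/(15/2) = 270
585 ≥ 270 ⇒ cruise phase
t_a = 45/(15/2) = 6; v_peak = 45
d_cruise = 585 − 270 = 315; t_c = 315/45 = 7
T = 2·6 + 7 = 19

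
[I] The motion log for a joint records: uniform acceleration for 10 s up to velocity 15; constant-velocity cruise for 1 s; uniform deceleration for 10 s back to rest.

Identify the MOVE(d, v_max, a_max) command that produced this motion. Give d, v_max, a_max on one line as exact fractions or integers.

d=165 v_max=15 a_max=3/2

a_max = 15/10 = 3/2
d_a = ½·15·10 = 75; d_c = 15·1 = 15
d = 2·75 + 15 = 165
t_c = 1 > 0 → v_max = v_peak = 15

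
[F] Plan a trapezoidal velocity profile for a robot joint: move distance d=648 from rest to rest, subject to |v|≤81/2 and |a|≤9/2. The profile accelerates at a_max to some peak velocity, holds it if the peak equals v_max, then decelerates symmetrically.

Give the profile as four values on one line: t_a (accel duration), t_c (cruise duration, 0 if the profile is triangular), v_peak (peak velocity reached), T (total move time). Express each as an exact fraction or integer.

v_max²/a_max = (81/2)²/(9/2) = 729/2
648 ≥ 729/2 → trapezoidal
t_a = (81/2)/(9/2) = 9; v_peak = 81/2
d_cruise = 648 − 729/2 = 567/2; t_c = (567/2)/(81/2) = 7
T = 2·9 + 7 = 25

t_a=9 t_c=7 v_peak=81/2 T=25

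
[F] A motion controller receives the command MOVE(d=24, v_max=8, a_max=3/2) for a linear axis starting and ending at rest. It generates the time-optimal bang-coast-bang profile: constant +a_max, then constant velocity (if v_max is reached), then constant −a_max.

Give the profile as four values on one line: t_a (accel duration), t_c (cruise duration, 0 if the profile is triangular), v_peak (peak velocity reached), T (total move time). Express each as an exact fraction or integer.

v_max²/a_max = 8²/(3/2) = 128/3
24 < 128/3 so t_c = 0
v_peak = √(24·3/2) = √36 = 6
t_a = 6/(3/2) = 4; t_c = 0
T = 2·4 = 8

t_a=4 t_c=0 v_peak=6 T=8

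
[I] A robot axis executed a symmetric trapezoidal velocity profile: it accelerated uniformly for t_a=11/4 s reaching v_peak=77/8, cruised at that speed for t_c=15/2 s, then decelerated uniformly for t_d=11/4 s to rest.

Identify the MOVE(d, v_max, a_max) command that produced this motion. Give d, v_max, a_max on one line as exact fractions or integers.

d=3157/32 v_max=77/8 a_max=7/2

a_max = (77/8)/(11/4) = 7/2
d_a = ½·77/8·11/4 = 847/64; d_c = 77/8·15/2 = 1155/16
d = 2·847/64 + 1155/16 = 3157/32
t_c = 15/2 > 0 so v_max = 77/8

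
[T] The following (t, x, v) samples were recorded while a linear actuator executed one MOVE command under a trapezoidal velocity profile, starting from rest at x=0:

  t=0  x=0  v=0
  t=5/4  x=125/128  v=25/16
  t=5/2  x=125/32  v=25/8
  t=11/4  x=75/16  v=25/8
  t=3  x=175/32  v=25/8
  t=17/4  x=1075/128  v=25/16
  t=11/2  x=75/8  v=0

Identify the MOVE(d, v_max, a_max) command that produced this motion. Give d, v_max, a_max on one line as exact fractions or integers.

d=75/8 v_max=25/8 a_max=5/4

final state: t=11/2, x=75/8, v=0 → d = 75/8
a_max = (25/16−0)/(5/4−0) = 5/4
max v = 25/8 over t∈[5/2,3] → v_max = 25/8
check: 25/8·(5/2+1/2) = 75/8 ✓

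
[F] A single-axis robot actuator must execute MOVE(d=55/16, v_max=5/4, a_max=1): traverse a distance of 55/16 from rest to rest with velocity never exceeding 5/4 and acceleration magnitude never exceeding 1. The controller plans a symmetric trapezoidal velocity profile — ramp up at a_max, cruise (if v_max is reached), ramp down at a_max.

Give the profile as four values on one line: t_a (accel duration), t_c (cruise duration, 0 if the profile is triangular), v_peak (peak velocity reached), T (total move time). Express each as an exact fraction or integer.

(v_max)²/a_max = (5/4)²/1 = 25/16
55/16 ≥ 25/16 → trapezoidal
t_a = (5/4)/1 = 5/4; v_peak = 5/4
d_cruise = 55/16 − 25/16 = 15/8; t_c = (15/8)/(5/4) = 3/2
T = 2·5/4 + 3/2 = 4

t_a=5/4 t_c=3/2 v_peak=5/4 T=4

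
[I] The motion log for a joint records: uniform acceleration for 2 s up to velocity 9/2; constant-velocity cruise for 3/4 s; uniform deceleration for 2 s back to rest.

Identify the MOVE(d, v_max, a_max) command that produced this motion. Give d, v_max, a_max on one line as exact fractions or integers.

a_max = (9/2)/2 = 9/4
d_a = ½·9/2·2 = 9/2; d_c = 9/2·3/4 = 27/8
d = 2·9/2 + 27/8 = 99/8
t_c = 3/4 > 0 so v_max = 9/2

d=99/8 v_max=9/2 a_max=9/4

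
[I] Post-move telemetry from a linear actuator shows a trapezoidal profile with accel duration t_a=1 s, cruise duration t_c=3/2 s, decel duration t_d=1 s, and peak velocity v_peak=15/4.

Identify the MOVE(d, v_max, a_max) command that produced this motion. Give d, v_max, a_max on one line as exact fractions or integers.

a_max = (15/4)/1 = 15/4
d_a = ½·15/4·1 = 15/8; d_c = 15/4·3/2 = 45/8
d = 2·15/8 + 45/8 = 75/8
t_c = 3/2 > 0 so v_max = 15/4

d=75/8 v_max=15/4 a_max=15/4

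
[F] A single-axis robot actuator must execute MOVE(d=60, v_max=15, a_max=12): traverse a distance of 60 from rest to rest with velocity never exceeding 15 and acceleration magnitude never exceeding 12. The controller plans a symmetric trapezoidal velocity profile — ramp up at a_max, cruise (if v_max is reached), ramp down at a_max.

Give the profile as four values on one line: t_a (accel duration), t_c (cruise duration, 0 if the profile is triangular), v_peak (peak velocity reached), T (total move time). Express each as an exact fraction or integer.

t_a=5/4 t_c=11/4 v_peak=15 T=21/4

(v_max)²/a_max = 15²/12 = 75/4
60 ≥ 75/4 ⇒ cruise phase
t_a = 15/12 = 5/4; v_peak = 15
d_cruise = 60 − 75/4 = 165/4; t_c = (165/4)/15 = 11/4
T = 2·5/4 + 11/4 = 21/4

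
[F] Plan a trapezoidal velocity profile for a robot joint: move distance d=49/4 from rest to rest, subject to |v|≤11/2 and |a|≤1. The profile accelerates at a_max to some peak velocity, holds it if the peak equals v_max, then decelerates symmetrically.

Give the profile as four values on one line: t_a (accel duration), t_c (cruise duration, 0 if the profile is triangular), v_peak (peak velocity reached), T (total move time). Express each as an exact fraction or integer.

vₘ²/aₘ = (11/2)²/1 = 121/4
49/4 < 121/4 ⇒ no cruise
v_peak = √(49/4·1) = √(49/4) = 7/2
t_a = (7/2)/1 = 7/2; t_c = 0
T = 2·7/2 = 7

t_a=7/2 t_c=0 v_peak=7/2 T=7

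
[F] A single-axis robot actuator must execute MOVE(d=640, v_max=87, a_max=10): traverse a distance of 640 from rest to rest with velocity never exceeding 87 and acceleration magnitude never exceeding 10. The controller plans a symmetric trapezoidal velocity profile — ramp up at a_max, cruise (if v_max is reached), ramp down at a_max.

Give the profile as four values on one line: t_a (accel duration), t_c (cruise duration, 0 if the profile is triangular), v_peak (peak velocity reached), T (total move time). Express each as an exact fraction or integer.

v_max²/a_max = 87²/10 = 7569/10
640 < 7569/10 → triangular
v_peak = √(640·10) = √6400 = 80
t_a = 80/10 = 8; t_c = 0
T = 2·8 = 16

t_a=8 t_c=0 v_peak=80 T=16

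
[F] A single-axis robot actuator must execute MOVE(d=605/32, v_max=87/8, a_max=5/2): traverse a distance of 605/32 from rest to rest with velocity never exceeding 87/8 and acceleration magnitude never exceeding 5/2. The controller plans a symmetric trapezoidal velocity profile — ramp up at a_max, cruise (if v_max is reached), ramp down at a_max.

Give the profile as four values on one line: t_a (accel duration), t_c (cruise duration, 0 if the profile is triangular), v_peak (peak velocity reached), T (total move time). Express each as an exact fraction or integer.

(v_max)²/a_max = (87/8)²/(5/2) = 7569/160
605/32 < 7569/160 so t_c = 0
v_peak = √(605/32·5/2) = √(3025/64) = 55/8
t_a = (55/8)/(5/2) = 11/4; t_c = 0
T = 2·11/4 = 11/2

t_a=11/4 t_c=0 v_peak=55/8 T=11/2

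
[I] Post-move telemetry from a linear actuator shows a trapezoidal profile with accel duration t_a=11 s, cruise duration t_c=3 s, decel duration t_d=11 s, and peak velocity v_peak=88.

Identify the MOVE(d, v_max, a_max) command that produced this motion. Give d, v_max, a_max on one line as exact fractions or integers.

a_max = 88/11 = 8
d_a = ½·88·11 = 484; d_c = 88·3 = 264
d = 2·484 + 264 = 1232
t_c = 3 > 0 → v_max = v_peak = 88

d=1232 v_max=88 a_max=8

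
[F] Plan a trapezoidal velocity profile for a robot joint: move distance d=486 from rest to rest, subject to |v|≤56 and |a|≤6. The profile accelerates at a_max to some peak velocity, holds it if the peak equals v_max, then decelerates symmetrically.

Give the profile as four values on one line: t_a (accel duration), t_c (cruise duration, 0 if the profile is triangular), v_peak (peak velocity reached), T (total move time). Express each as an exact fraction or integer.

vₘ²/aₘ = 56²/6 = 1568/3
486 < 1568/3 so t_c = 0
v_peak = √(486·6) = √2916 = 54
t_a = 54/6 = 9; t_c = 0
T = 2·9 = 18

t_a=9 t_c=0 v_peak=54 T=18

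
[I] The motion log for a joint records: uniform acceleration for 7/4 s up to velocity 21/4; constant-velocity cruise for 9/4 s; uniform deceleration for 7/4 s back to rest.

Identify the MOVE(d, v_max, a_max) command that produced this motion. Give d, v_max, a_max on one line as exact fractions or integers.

a_max = (21/4)/(7/4) = 3
d_a = ½·21/4·7/4 = 147/32; d_c = 21/4·9/4 = 189/16
d = 2·147/32 + 189/16 = 21
t_c = 9/4 > 0 ⇒ limit active, v_max = 21/4

d=21 v_max=21/4 a_max=3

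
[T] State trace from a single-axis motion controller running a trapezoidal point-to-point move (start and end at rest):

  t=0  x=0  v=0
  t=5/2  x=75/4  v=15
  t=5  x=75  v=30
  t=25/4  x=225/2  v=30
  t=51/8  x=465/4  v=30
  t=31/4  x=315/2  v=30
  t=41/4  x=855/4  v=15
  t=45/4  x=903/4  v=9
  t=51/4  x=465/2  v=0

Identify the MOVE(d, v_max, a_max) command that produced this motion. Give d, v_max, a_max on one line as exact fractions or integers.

d=465/2 v_max=30 a_max=6

final state: t=51/4, x=465/2, v=0 → d = 465/2
a_max = (15−0)/(5/2−0) = 6
max v = 30 over t∈[5,31/4] → v_max = 30
check: 30·(5+11/4) = 465/2 ✓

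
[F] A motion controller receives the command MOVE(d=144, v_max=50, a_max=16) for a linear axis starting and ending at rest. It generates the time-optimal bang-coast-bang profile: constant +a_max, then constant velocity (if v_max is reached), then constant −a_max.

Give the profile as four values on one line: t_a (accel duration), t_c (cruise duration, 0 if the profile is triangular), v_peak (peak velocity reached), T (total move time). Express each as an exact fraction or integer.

t_a=3 t_c=0 v_peak=48 T=6

v_max²/a_max = 50²/16 = 625/4
144 < 625/4 → triangular
v_peak = √(144·16) = √2304 = 48
t_a = 48/16 = 3; t_c = 0
T = 2·3 = 6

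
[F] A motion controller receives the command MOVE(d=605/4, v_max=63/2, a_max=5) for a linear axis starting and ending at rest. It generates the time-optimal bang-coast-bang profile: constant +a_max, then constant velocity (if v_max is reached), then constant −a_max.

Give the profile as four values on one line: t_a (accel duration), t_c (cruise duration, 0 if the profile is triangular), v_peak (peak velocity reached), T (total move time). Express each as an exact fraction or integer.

vₘ²/aₘ = (63/2)²/5 = 3969/20
605/4 < 3969/20 → triangular
v_peak = √(605/4·5) = √(3025/4) = 55/2
t_a = (55/2)/5 = 11/2; t_c = 0
T = 2·11/2 = 11

t_a=11/2 t_c=0 v_peak=55/2 T=11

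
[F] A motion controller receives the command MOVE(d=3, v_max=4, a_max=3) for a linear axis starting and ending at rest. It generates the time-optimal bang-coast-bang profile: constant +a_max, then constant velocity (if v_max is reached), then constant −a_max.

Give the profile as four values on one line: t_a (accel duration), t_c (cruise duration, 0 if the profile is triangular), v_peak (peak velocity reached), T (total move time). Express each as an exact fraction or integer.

vₘ²/aₘ = 4²/3 = 16/3
3 < 16/3 → triangular
v_peak = √(3·3) = √9 = 3
t_a = 3/3 = 1; t_c = 0
T = 2·1 = 2

t_a=1 t_c=0 v_peak=3 T=2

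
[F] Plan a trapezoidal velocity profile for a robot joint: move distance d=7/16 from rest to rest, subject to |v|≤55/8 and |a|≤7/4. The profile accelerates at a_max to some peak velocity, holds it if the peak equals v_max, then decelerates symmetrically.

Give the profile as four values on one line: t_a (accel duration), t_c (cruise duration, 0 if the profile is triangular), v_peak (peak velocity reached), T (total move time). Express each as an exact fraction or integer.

t_a=1/2 t_c=0 v_peak=7/8 T=1

vₘ²/aₘ = (55/8)²/(7/4) = 3025/112
7/16 < 3025/112 ⇒ no cruise
v_peak = √(7/16·7/4) = √(49/64) = 7/8
t_a = (7/8)/(7/4) = 1/2; t_c = 0
T = 2·1/2 = 1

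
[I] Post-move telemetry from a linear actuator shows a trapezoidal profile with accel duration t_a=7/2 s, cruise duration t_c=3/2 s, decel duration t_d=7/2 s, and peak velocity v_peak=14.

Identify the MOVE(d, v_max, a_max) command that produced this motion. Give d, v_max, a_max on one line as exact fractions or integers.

d=70 v_max=14 a_max=4

a_max = 14/(7/2) = 4
d_a = ½·14·7/2 = 49/2; d_c = 14·3/2 = 21
d = 2·49/2 + 21 = 70
t_c = 3/2 > 0 ⇒ limit active, v_max = 14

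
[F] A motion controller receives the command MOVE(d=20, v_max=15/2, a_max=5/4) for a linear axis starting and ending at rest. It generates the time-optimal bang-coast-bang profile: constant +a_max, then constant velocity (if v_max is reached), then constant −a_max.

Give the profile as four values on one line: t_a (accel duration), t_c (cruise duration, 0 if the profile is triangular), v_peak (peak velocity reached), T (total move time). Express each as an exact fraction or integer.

(v_max)²/a_max = (15/2)²/(5/4) = 45
20 < 45 so t_c = 0
v_peak = √(20·5/4) = √25 = 5
t_a = 5/(5/4) = 4; t_c = 0
T = 2·4 = 8

t_a=4 t_c=0 v_peak=5 T=8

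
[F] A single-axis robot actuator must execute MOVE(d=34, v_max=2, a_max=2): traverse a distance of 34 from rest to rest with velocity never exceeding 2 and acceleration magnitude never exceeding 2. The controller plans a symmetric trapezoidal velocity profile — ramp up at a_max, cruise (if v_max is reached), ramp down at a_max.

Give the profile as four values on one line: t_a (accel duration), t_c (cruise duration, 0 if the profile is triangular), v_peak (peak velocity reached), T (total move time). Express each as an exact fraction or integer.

v_max²/a_max = 2²/2 = 2
34 ≥ 2 ⇒ cruise phase
t_a = 2/2 = 1; v_peak = 2
d_cruise = 34 − 2 = 32; t_c = 32/2 = 16
T = 2·1 + 16 = 18

t_a=1 t_c=16 v_peak=2 T=18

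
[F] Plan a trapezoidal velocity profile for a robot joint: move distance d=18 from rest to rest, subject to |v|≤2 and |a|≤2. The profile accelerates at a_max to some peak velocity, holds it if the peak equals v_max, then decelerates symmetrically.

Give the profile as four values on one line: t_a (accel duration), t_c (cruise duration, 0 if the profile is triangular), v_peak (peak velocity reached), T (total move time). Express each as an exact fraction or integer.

vₘ²/aₘ = 2²/2 = 2
18 ≥ 2 ⇒ cruise phase
t_a = 2/2 = 1; v_peak = 2
d_cruise = 18 − 2 = 16; t_c = 16/2 = 8
T = 2·1 + 8 = 10

t_a=1 t_c=8 v_peak=2 T=10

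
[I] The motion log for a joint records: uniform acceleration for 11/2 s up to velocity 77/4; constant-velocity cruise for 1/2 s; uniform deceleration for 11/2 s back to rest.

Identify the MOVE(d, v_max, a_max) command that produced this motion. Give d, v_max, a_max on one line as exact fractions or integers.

a_max = (77/4)/(11/2) = 7/2
d_a = ½·77/4·11/2 = 847/16; d_c = 77/4·1/2 = 77/8
d = 2·847/16 + 77/8 = 231/2
t_c = 1/2 > 0 ⇒ limit active, v_max = 77/4

d=231/2 v_max=77/4 a_max=7/2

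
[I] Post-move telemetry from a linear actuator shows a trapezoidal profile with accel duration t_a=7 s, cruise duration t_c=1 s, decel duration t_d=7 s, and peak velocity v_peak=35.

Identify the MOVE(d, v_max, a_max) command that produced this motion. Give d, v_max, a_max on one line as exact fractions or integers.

a_max = 35/7 = 5
d_a = ½·35·7 = 245/2; d_c = 35·1 = 35
d = 2·245/2 + 35 = 280
t_c = 1 > 0 so v_max = 35

d=280 v_max=35 a_max=5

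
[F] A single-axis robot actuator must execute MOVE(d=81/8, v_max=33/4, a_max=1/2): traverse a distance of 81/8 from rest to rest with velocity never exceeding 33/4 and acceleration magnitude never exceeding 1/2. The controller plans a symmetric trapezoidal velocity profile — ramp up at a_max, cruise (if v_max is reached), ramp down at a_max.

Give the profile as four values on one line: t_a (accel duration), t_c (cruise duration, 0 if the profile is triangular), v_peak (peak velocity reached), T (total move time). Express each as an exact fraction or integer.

(v_max)²/a_max = (33/4)²/(1/2) = 1089/8
81/8 < 1089/8 so t_c = 0
v_peak = √(81/8·1/2) = √(81/16) = 9/4
t_a = (9/4)/(1/2) = 9/2; t_c = 0
T = 2·9/2 = 9

t_a=9/2 t_c=0 v_peak=9/4 T=9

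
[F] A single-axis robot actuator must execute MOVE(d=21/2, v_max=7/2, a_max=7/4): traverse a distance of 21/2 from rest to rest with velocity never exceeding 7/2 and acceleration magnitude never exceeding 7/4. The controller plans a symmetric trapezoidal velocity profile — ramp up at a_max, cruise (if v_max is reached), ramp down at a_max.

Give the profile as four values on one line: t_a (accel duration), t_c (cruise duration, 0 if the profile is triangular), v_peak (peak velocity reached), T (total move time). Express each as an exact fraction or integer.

t_a=2 t_c=1 v_peak=7/2 T=5

(v_max)²/a_max = (7/2)²/(7/4) = 7
21/2 ≥ 7 → trapezoidal
t_a = (7/2)/(7/4) = 2; v_peak = 7/2
d_cruise = 21/2 − 7 = 7/2; t_c = (7/2)/(7/2) = 1
T = 2·2 + 1 = 5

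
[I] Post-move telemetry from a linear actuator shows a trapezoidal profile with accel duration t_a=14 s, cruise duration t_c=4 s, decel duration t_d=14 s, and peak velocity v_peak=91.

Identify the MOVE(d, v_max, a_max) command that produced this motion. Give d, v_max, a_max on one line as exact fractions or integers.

a_max = 91/14 = 13/2
d_a = ½·91·14 = 637; d_c = 91·4 = 364
d = 2·637 + 364 = 1638
t_c = 4 > 0 → v_max = v_peak = 91

d=1638 v_max=91 a_max=13/2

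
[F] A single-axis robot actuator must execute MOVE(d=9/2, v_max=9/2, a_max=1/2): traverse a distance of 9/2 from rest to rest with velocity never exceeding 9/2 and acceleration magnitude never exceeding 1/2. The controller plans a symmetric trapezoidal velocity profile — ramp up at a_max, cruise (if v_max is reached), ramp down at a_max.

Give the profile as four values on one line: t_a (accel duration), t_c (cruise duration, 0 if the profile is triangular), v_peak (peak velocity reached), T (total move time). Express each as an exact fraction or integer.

(v_max)²/a_max = (9/2)²/(1/2) = 81/2
9/2 < 81/2 ⇒ no cruise
v_peak = √(9/2·1/2) = √(9/4) = 3/2
t_a = (3/2)/(1/2) = 3; t_c = 0
T = 2·3 = 6

t_a=3 t_c=0 v_peak=3/2 T=6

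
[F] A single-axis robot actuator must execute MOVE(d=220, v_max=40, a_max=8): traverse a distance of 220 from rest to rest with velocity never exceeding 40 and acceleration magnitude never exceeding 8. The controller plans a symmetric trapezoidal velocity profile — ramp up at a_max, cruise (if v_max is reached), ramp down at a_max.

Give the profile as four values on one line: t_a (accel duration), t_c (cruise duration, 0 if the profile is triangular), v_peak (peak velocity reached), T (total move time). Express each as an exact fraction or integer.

t_a=5 t_c=1/2 v_peak=40 T=21/2

vₘ²/aₘ = 40²/8 = 200
220 ≥ 200 → trapezoidal
t_a = 40/8 = 5; v_peak = 40
d_cruise = 220 − 200 = 20; t_c = 20/40 = 1/2
T = 2·5 + 1/2 = 21/2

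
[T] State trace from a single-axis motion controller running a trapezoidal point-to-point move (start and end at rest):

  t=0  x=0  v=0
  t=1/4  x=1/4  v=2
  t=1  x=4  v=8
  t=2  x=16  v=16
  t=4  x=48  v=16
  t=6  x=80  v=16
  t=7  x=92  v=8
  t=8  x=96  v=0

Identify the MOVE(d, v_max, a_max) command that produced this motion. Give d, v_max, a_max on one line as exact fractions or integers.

final state: t=8, x=96, v=0 → d = 96
a_max = (2−0)/(1/4−0) = 8
max v = 16 over t∈[2,6] → v_max = 16
check: 16·(2+4) = 96 ✓

d=96 v_max=16 a_max=8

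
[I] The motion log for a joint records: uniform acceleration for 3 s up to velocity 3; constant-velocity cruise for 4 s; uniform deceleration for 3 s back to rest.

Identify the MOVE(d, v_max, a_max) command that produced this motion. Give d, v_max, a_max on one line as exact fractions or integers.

d=21 v_max=3 a_max=1

a_max = 3/3 = 1
d_a = ½·3·3 = 9/2; d_c = 3·4 = 12
d = 2·9/2 + 12 = 21
t_c = 4 > 0 ⇒ limit active, v_max = 3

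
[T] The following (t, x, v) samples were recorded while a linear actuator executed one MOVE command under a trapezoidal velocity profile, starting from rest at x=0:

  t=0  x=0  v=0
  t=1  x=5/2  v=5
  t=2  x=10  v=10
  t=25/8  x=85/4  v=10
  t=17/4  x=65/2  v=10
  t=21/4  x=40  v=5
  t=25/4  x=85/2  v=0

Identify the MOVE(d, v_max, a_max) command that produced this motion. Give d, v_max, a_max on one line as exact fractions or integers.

final state: t=25/4, x=85/2, v=0 → d = 85/2
a_max = (5−0)/(1−0) = 5
max v = 10 over t∈[2,17/4] → v_max = 10
check: 10·(2+9/4) = 85/2 ✓

d=85/2 v_max=10 a_max=5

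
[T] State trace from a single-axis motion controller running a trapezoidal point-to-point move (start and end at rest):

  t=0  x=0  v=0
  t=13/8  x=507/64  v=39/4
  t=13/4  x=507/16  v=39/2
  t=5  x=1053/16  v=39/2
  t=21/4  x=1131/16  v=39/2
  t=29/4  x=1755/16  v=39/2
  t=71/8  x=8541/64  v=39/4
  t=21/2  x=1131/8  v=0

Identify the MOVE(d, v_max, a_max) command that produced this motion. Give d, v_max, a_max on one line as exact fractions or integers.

final state: t=21/2, x=1131/8, v=0 → d = 1131/8
a_max = (39/4−0)/(13/8−0) = 6
max v = 39/2 over t∈[13/4,29/4] → v_max = 39/2
check: 39/2·(13/4+4) = 1131/8 ✓

d=1131/8 v_max=39/2 a_max=6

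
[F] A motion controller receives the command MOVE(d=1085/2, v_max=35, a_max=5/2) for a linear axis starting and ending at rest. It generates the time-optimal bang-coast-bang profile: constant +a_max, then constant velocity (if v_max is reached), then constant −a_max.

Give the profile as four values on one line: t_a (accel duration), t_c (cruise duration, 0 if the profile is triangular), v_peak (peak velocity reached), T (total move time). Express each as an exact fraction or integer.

t_a=14 t_c=3/2 v_peak=35 T=59/2

vₘ²/aₘ = 35²/(5/2) = 490
1085/2 ≥ 490 so v_max reached
t_a = 35/(5/2) = 14; v_peak = 35
d_cruise = 1085/2 − 490 = 105/2; t_c = (105/2)/35 = 3/2
T = 2·14 + 3/2 = 59/2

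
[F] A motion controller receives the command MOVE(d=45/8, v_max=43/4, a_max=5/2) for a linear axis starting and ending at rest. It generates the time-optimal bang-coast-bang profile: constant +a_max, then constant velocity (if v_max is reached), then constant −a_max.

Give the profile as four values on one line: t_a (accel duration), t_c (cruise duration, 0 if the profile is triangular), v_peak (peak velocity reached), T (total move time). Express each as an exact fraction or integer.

t_a=3/2 t_c=0 v_peak=15/4 T=3

v_max²/a_max = (43/4)²/(5/2) = 1849/40
45/8 < 1849/40 ⇒ no cruise
v_peak = √(45/8·5/2) = √(225/16) = 15/4
t_a = (15/4)/(5/2) = 3/2; t_c = 0
T = 2·3/2 = 3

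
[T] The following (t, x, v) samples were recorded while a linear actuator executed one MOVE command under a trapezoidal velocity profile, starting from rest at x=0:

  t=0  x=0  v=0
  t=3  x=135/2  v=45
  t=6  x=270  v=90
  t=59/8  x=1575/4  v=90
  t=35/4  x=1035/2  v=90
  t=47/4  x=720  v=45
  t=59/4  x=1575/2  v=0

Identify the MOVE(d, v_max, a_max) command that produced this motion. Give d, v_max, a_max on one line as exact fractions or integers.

d=1575/2 v_max=90 a_max=15

final state: t=59/4, x=1575/2, v=0 → d = 1575/2
a_max = (45−0)/(3−0) = 15
max v = 90 over t∈[6,35/4] → v_max = 90
check: 90·(6+11/4) = 1575/2 ✓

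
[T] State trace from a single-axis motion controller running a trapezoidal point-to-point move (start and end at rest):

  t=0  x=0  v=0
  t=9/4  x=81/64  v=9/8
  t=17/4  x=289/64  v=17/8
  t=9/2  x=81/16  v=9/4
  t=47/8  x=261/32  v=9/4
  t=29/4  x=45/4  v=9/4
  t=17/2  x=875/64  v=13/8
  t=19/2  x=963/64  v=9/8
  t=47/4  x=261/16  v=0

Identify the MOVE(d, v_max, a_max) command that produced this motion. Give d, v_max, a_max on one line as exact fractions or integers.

d=261/16 v_max=9/4 a_max=1/2

final state: t=47/4, x=261/16, v=0 → d = 261/16
a_max = (9/8−0)/(9/4−0) = 1/2
max v = 9/4 over t∈[9/2,29/4] → v_max = 9/4
check: 9/4·(9/2+11/4) = 261/16 ✓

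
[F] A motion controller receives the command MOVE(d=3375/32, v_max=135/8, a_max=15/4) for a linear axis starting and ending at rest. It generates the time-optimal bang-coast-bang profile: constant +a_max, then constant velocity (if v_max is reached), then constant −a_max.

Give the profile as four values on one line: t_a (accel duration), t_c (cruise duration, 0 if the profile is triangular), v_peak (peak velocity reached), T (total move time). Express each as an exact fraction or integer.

t_a=9/2 t_c=7/4 v_peak=135/8 T=43/4

vₘ²/aₘ = (135/8)²/(15/4) = 1215/16
3375/32 ≥ 1215/16 ⇒ cruise phase
t_a = (135/8)/(15/4) = 9/2; v_peak = 135/8
d_cruise = 3375/32 − 1215/16 = 945/32; t_c = (945/32)/(135/8) = 7/4
T = 2·9/2 + 7/4 = 43/4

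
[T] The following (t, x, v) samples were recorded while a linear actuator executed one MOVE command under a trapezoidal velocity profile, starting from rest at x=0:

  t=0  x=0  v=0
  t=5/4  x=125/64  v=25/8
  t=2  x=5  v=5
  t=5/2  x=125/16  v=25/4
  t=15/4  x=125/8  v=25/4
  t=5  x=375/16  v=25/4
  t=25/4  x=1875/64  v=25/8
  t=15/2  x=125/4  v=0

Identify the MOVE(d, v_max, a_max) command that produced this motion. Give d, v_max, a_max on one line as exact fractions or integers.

d=125/4 v_max=25/4 a_max=5/2

final state: t=15/2, x=125/4, v=0 → d = 125/4
a_max = (25/8−0)/(5/4−0) = 5/2
max v = 25/4 over t∈[5/2,5] → v_max = 25/4
check: 25/4·(5/2+5/2) = 125/4 ✓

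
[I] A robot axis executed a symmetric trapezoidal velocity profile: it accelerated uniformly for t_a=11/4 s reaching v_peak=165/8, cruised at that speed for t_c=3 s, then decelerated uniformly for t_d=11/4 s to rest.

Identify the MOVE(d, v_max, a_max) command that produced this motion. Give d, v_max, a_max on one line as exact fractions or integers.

a_max = (165/8)/(11/4) = 15/2
d_a = ½·165/8·11/4 = 1815/64; d_c = 165/8·3 = 495/8
d = 2·1815/64 + 495/8 = 3795/32
t_c = 3 > 0 → v_max = v_peak = 165/8

d=3795/32 v_max=165/8 a_max=15/2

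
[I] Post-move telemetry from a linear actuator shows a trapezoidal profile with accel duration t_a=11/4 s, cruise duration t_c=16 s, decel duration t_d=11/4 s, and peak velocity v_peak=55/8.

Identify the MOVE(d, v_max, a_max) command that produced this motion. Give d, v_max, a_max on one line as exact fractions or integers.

a_max = (55/8)/(11/4) = 5/2
d_a = ½·55/8·11/4 = 605/64; d_c = 55/8·16 = 110
d = 2·605/64 + 110 = 4125/32
t_c = 16 > 0 ⇒ limit active, v_max = 55/8

d=4125/32 v_max=55/8 a_max=5/2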